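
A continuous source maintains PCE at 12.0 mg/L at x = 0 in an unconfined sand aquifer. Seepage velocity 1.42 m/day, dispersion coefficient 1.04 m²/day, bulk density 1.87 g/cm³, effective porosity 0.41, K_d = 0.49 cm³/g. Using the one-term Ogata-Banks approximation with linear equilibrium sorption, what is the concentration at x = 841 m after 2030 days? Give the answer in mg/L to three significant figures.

11.0 mg/L

Retardation factor R = 1 + ρ_b·K_d/n = 1 + 1.87 × 0.49/0.41 = 3.235.
Sorption retards both mechanisms: v_R = v/R = 0.4389 m/day, D_R = D/R = 0.3215 m²/day.
v_R·t = 0.4389 × 2030 = 890.967 m; 2√(D_R t) = 51.09 m; argument = (841 − 890.967)/51.09 = -0.9780.
C = C₀ × ½·erfc(-0.9780) = 12.0 × 0.9167 = 11.0 mg/L.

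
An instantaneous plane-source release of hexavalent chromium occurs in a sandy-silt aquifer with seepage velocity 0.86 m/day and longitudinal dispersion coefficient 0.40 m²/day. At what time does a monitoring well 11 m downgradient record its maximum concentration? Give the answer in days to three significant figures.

For the 1D instantaneous-source solution, setting ∂C/∂t = 0 at fixed x gives v²t² + 2Dt − x² = 0, so t = (√(D² + v²x²) − D)/v².
√(D² + v²x²) = √(0.40² + 0.86² × 11²) = 9.468; v² = 0.7396.
t = (9.468 − 0.40)/0.7396 = 12.3 days (vs. the pure-advection estimate x/v = 12.8 d).

12.3 days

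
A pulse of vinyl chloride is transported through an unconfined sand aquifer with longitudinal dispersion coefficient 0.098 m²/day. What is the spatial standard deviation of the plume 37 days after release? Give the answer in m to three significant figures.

Dispersive spreading gives a Gaussian with σ² = 2Dt; advection only shifts the center.
σ = √(2 × 0.098 × 37) = 2.69 m.

2.69 m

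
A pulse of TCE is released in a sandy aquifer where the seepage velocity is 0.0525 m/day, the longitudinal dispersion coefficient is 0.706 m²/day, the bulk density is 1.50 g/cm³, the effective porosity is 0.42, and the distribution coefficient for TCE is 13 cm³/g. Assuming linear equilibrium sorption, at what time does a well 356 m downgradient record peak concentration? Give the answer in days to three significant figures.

Retardation factor R = 1 + ρ_b·K_d/n = 1 + 1.50 × 13/0.42 = 47.43.
Sorption retards both mechanisms: v_R = v/R = 0.001107 m/day, D_R = D/R = 0.01489 m²/day.
Peak time from v_R²t² + 2D_R t − x² = 0: t = (√(D_R² + v_R²x²) − D_R)/v_R².
√(D_R² + v_R²x²) = √(0.01489² + 0.001107² × 356²) = 0.3944; v_R² = 1.225e-06.
t = (0.3944 − 0.01489)/1.225e-06 = 310000 days.

310000 days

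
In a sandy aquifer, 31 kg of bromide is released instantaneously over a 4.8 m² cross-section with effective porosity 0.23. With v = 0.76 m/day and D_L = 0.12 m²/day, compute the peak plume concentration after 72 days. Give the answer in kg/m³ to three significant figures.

The peak of an instantaneous 1D plume sits at x = vt; there the Gaussian factor is 1 and C_max = M/(n_e·A·√(4πDt)), where n_e·A is the pore area the mass is dissolved in.
√(4πDt) = √(4π × 0.12 × 72) = 10.42 m, so C_max = 31/(0.23 × 4.8 × 10.42) = 2.69 kg/m³.

2.69 kg/m³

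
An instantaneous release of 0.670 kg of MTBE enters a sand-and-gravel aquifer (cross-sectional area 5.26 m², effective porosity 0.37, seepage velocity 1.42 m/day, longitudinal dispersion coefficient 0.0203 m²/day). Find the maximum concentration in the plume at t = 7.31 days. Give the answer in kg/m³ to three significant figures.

0.252 kg/m³

The peak of an instantaneous 1D plume sits at x = vt; there the Gaussian factor is 1 and C_max = M/(n_e·A·√(4πDt)), where n_e·A is the pore area the mass is dissolved in.
√(4πDt) = √(4π × 0.0203 × 7.31) = 1.366 m, so C_max = 0.670/(0.37 × 5.26 × 1.366) = 0.252 kg/m³.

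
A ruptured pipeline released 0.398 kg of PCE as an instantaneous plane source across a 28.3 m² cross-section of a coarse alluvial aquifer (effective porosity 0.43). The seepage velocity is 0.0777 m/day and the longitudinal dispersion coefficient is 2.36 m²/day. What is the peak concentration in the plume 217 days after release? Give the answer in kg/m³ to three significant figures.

The peak of an instantaneous 1D plume sits at x = vt; there the Gaussian factor is 1 and C_max = M/(n_e·A·√(4πDt)), where n_e·A is the pore area the mass is dissolved in.
√(4πDt) = √(4π × 2.36 × 217) = 80.22 m, so C_max = 0.398/(0.43 × 28.3 × 80.22) = 0.000408 kg/m³.

0.000408 kg/m³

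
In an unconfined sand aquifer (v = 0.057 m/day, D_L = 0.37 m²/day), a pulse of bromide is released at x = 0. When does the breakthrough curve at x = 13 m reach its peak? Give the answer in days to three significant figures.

141 days

For the 1D instantaneous-source solution, setting ∂C/∂t = 0 at fixed x gives v²t² + 2Dt − x² = 0, so t = (√(D² + v²x²) − D)/v².
√(D² + v²x²) = √(0.37² + 0.057² × 13²) = 0.8282; v² = 0.003249.
t = (0.8282 − 0.37)/0.003249 = 141 days (vs. the pure-advection estimate x/v = 228 d).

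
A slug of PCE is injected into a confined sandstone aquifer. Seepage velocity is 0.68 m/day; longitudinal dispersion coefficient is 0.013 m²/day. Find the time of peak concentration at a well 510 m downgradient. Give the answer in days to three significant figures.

750 days

For the 1D instantaneous-source solution, setting ∂C/∂t = 0 at fixed x gives v²t² + 2Dt − x² = 0, so t = (√(D² + v²x²) − D)/v².
√(D² + v²x²) = √(0.013² + 0.68² × 510²) = 346.8; v² = 0.4624.
t = (346.8 − 0.013)/0.4624 = 750 days (vs. the pure-advection estimate x/v = 750 d).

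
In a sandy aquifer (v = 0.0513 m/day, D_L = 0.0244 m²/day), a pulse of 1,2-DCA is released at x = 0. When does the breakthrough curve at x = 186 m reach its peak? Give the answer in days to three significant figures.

For the 1D instantaneous-source solution, setting ∂C/∂t = 0 at fixed x gives v²t² + 2Dt − x² = 0, so t = (√(D² + v²x²) − D)/v².
√(D² + v²x²) = √(0.0244² + 0.0513² × 186²) = 9.542; v² = 0.00263169.
t = (9.542 − 0.0244)/0.00263169 = 3620 days (vs. the pure-advection estimate x/v = 3630 d).

3620 days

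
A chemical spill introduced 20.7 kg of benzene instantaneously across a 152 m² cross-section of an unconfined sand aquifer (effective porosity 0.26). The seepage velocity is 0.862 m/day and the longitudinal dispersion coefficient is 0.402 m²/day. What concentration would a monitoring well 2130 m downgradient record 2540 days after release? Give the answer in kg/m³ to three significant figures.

For an instantaneous plane source, C(x,t) = M/(n_e·A·√(4πDt)) · exp(−(x−vt)²/(4Dt)), with n_e·A the pore (flow) area.
Plume center vt = 0.862 × 2540 = 2189.48 m, so the well at 2130 m is 59.48 m upgradient of the peak.
√(4πDt) = 113.3 m, giving peak height M/(n_e·A·√(4πDt)) = 20.7/(0.26 × 152 × 113.3) = 0.004623 kg/m³.
(x−vt)²/(4Dt) = (-59.48)²/(4 × 0.402 × 2540) = 0.8662; exp(−0.8662) = 0.4205.
C = 0.004623 × 0.4205 = 0.00194 kg/m³.

0.00194 kg/m³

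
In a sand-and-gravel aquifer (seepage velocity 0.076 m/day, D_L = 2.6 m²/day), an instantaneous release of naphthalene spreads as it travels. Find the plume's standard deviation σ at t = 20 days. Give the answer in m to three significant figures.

Dispersive spreading gives a Gaussian with σ² = 2Dt; advection only shifts the center.
σ = √(2 × 2.6 × 20) = 10.2 m.

10.2 m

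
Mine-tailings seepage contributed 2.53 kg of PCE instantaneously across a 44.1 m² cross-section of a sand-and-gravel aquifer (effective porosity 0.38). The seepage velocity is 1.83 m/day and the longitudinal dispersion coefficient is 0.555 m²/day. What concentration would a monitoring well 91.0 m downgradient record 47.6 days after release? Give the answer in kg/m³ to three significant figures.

For an instantaneous plane source, C(x,t) = M/(n_e·A·√(4πDt)) · exp(−(x−vt)²/(4Dt)), with n_e·A the pore (flow) area.
Plume center vt = 1.83 × 47.6 = 87.108 m, so the well at 91.0 m is 3.892 m downgradient of the peak.
√(4πDt) = 18.22 m, giving peak height M/(n_e·A·√(4πDt)) = 2.53/(0.38 × 44.1 × 18.22) = 0.008286 kg/m³.
(x−vt)²/(4Dt) = (3.892)²/(4 × 0.555 × 47.6) = 0.1433; exp(−0.1433) = 0.8665.
C = 0.008286 × 0.8665 = 0.00718 kg/m³.

0.00718 kg/m³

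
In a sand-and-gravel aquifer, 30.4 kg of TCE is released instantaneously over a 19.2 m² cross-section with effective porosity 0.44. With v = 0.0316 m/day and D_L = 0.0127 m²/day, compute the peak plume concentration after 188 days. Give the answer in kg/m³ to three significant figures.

The peak of an instantaneous 1D plume sits at x = vt; there the Gaussian factor is 1 and C_max = M/(n_e·A·√(4πDt)), where n_e·A is the pore area the mass is dissolved in.
√(4πDt) = √(4π × 0.0127 × 188) = 5.478 m, so C_max = 30.4/(0.44 × 19.2 × 5.478) = 0.657 kg/m³.

0.657 kg/m³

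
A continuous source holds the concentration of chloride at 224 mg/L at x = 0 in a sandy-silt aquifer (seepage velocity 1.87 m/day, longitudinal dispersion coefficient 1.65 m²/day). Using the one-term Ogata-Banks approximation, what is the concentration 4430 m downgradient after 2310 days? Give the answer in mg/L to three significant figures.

For a continuous step input, C/C₀ ≈ ½·erfc((x−vt)/(2√(Dt))).
vt = 1.87 × 2310 = 4319.7 m and 2√(Dt) = 2√(1.65 × 2310) = 123.5 m.
Argument (x−vt)/(2√(Dt)) = (4430 − 4319.7)/123.5 = 0.8931; ½·erfc(0.8931) = 0.1033.
C = 224 × 0.1033 = 23.1 mg/L.

23.1 mg/L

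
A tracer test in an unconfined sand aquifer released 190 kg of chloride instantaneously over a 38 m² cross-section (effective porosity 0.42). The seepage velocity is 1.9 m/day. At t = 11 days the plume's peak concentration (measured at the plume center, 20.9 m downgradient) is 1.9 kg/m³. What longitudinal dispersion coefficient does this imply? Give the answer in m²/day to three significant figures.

0.284 m²/day

At the plume center C_max = M/(n_e·A·√(4πDt)), so D = M²/(4πt·(n_e·A·C_max)²).
n_e·A·C_max = 0.42 × 38 × 1.9 = 30.32 kg/m.
D = 190²/(4π × 11 × 30.32²) = 0.284 m²/day.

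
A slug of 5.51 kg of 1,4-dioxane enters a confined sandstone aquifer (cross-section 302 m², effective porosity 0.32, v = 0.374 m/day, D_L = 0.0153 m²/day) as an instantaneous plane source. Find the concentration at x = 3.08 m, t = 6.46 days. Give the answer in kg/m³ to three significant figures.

0.0168 kg/m³

For an instantaneous plane source, C(x,t) = M/(n_e·A·√(4πDt)) · exp(−(x−vt)²/(4Dt)), with n_e·A the pore (flow) area.
Plume center vt = 0.374 × 6.46 = 2.41604 m, so the well at 3.08 m is 0.66396 m downgradient of the peak.
√(4πDt) = 1.114 m, giving peak height M/(n_e·A·√(4πDt)) = 5.51/(0.32 × 302 × 1.114) = 0.05118 kg/m³.
(x−vt)²/(4Dt) = (0.66396)²/(4 × 0.0153 × 6.46) = 1.115; exp(−1.115) = 0.3279.
C = 0.05118 × 0.3279 = 0.0168 kg/m³.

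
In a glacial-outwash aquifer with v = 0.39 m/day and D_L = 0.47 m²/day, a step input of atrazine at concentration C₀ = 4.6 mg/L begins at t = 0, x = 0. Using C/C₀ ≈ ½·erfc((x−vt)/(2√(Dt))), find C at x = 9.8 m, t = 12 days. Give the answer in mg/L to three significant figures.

For a continuous step input, C/C₀ ≈ ½·erfc((x−vt)/(2√(Dt))).
vt = 0.39 × 12 = 4.68 m and 2√(Dt) = 2√(0.47 × 12) = 4.750 m.
Argument (x−vt)/(2√(Dt)) = (9.8 − 4.68)/4.750 = 1.078; ½·erfc(1.078) = 0.06369.
C = 4.6 × 0.06369 = 0.293 mg/L.

0.293 mg/L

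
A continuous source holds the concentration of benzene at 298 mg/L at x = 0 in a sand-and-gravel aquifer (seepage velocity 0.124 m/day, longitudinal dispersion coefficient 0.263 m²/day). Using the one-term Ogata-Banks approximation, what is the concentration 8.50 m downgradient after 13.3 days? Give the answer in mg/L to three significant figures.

1.43 mg/L

For a continuous step input, C/C₀ ≈ ½·erfc((x−vt)/(2√(Dt))).
vt = 0.124 × 13.3 = 1.6492 m and 2√(Dt) = 2√(0.263 × 13.3) = 3.741 m.
Argument (x−vt)/(2√(Dt)) = (8.50 − 1.6492)/3.741 = 1.831; ½·erfc(1.831) = 0.004807.
C = 298 × 0.004807 = 1.43 mg/L.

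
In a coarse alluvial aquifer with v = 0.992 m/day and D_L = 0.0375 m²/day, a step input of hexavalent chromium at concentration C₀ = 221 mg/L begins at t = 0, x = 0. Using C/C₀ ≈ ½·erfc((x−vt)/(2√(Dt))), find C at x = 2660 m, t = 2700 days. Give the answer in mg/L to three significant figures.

199 mg/L

For a continuous step input, C/C₀ ≈ ½·erfc((x−vt)/(2√(Dt))).
vt = 0.992 × 2700 = 2678.4 m and 2√(Dt) = 2√(0.0375 × 2700) = 20.12 m.
Argument (x−vt)/(2√(Dt)) = (2660 − 2678.4)/20.12 = -0.9145; ½·erfc(-0.9145) = 0.9020.
C = 221 × 0.9020 = 199 mg/L.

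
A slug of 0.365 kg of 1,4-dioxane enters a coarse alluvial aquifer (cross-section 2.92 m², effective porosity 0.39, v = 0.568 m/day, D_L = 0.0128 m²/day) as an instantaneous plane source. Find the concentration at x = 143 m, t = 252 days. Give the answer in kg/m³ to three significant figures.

0.0503 kg/m³

For an instantaneous plane source, C(x,t) = M/(n_e·A·√(4πDt)) · exp(−(x−vt)²/(4Dt)), with n_e·A the pore (flow) area.
Plume center vt = 0.568 × 252 = 143.136 m, so the well at 143 m is 0.136 m upgradient of the peak.
√(4πDt) = 6.367 m, giving peak height M/(n_e·A·√(4πDt)) = 0.365/(0.39 × 2.92 × 6.367) = 0.05034 kg/m³.
(x−vt)²/(4Dt) = (-0.136)²/(4 × 0.0128 × 252) = 0.001434; exp(−0.001434) = 0.9986.
C = 0.05034 × 0.9986 = 0.0503 kg/m³.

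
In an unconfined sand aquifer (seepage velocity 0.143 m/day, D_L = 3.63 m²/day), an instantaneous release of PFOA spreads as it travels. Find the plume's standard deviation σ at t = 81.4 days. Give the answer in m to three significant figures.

24.3 m

Dispersive spreading gives a Gaussian with σ² = 2Dt; advection only shifts the center.
σ = √(2 × 3.63 × 81.4) = 24.3 m.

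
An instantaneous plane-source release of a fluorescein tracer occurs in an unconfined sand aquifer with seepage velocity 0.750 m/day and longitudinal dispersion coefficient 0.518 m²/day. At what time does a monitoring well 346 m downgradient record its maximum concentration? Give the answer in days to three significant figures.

For the 1D instantaneous-source solution, setting ∂C/∂t = 0 at fixed x gives v²t² + 2Dt − x² = 0, so t = (√(D² + v²x²) − D)/v².
√(D² + v²x²) = √(0.518² + 0.750² × 346²) = 259.5; v² = 0.5625.
t = (259.5 − 0.518)/0.5625 = 460 days (vs. the pure-advection estimate x/v = 461 d).

460 days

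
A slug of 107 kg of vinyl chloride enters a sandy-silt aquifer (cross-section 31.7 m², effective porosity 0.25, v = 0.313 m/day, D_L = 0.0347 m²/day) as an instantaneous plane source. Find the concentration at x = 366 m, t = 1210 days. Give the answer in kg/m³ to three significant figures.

For an instantaneous plane source, C(x,t) = M/(n_e·A·√(4πDt)) · exp(−(x−vt)²/(4Dt)), with n_e·A the pore (flow) area.
Plume center vt = 0.313 × 1210 = 378.73 m, so the well at 366 m is 12.73 m upgradient of the peak.
√(4πDt) = 22.97 m, giving peak height M/(n_e·A·√(4πDt)) = 107/(0.25 × 31.7 × 22.97) = 0.5878 kg/m³.
(x−vt)²/(4Dt) = (-12.73)²/(4 × 0.0347 × 1210) = 0.9649; exp(−0.9649) = 0.3810.
C = 0.5878 × 0.3810 = 0.224 kg/m³.

0.224 kg/m³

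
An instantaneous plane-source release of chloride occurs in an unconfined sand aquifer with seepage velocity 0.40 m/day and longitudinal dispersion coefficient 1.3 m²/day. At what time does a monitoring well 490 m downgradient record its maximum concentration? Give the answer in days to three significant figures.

For the 1D instantaneous-source solution, setting ∂C/∂t = 0 at fixed x gives v²t² + 2Dt − x² = 0, so t = (√(D² + v²x²) − D)/v².
√(D² + v²x²) = √(1.3² + 0.40² × 490²) = 196.0; v² = 0.16.
t = (196.0 − 1.3)/0.16 = 1220 days (vs. the pure-advection estimate x/v = 1220 d).

1220 days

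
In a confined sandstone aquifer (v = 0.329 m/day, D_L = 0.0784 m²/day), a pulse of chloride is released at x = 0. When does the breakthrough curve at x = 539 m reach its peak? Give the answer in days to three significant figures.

1640 days

For the 1D instantaneous-source solution, setting ∂C/∂t = 0 at fixed x gives v²t² + 2Dt − x² = 0, so t = (√(D² + v²x²) − D)/v².
√(D² + v²x²) = √(0.0784² + 0.329² × 539²) = 177.3; v² = 0.108241.
t = (177.3 − 0.0784)/0.108241 = 1640 days (vs. the pure-advection estimate x/v = 1640 d).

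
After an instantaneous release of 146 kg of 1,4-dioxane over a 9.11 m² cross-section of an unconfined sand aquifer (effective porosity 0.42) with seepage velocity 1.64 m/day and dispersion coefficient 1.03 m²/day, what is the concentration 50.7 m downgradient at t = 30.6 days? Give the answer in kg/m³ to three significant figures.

1.91 kg/m³

For an instantaneous plane source, C(x,t) = M/(n_e·A·√(4πDt)) · exp(−(x−vt)²/(4Dt)), with n_e·A the pore (flow) area.
Plume center vt = 1.64 × 30.6 = 50.184 m, so the well at 50.7 m is 0.516 m downgradient of the peak.
√(4πDt) = 19.90 m, giving peak height M/(n_e·A·√(4πDt)) = 146/(0.42 × 9.11 × 19.90) = 1.917 kg/m³.
(x−vt)²/(4Dt) = (0.516)²/(4 × 1.03 × 30.6) = 0.002112; exp(−0.002112) = 0.9979.
C = 1.917 × 0.9979 = 1.91 kg/m³.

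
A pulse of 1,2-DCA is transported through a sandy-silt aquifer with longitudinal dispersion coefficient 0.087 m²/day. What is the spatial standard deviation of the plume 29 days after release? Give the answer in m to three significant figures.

Dispersive spreading gives a Gaussian with σ² = 2Dt; advection only shifts the center.
σ = √(2 × 0.087 × 29) = 2.25 m.

2.25 m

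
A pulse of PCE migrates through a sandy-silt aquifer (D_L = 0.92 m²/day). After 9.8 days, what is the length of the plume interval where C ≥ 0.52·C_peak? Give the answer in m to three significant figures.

9.71 m

The plume is Gaussian with σ = √(2Dt) = √(2 × 0.92 × 9.8) = 4.246 m.
C/C_peak = exp(−Δx²/(2σ²)) = 0.52 ⇒ Δx = σ·√(−2 ln 0.52) = 4.246 × 1.144 = 4.857 m.
Width = 2Δx = 9.71 m.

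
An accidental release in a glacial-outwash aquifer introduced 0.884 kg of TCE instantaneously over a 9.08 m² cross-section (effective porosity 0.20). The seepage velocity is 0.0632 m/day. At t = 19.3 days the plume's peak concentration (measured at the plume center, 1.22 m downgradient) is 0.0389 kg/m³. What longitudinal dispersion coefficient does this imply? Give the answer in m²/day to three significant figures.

At the plume center C_max = M/(n_e·A·√(4πDt)), so D = M²/(4πt·(n_e·A·C_max)²).
n_e·A·C_max = 0.20 × 9.08 × 0.0389 = 0.07064 kg/m.
D = 0.884²/(4π × 19.3 × 0.07064²) = 0.646 m²/day.

0.646 m²/day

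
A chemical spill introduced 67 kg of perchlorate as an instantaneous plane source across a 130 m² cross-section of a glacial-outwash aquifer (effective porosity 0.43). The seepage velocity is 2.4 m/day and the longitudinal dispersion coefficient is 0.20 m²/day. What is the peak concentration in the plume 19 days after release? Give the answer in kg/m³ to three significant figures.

0.173 kg/m³

The peak of an instantaneous 1D plume sits at x = vt; there the Gaussian factor is 1 and C_max = M/(n_e·A·√(4πDt)), where n_e·A is the pore area the mass is dissolved in.
√(4πDt) = √(4π × 0.20 × 19) = 6.910 m, so C_max = 67/(0.43 × 130 × 6.910) = 0.173 kg/m³.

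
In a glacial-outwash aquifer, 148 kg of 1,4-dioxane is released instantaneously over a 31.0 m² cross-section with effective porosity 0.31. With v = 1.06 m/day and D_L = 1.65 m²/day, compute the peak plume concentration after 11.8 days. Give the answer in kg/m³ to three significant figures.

The peak of an instantaneous 1D plume sits at x = vt; there the Gaussian factor is 1 and C_max = M/(n_e·A·√(4πDt)), where n_e·A is the pore area the mass is dissolved in.
√(4πDt) = √(4π × 1.65 × 11.8) = 15.64 m, so C_max = 148/(0.31 × 31.0 × 15.64) = 0.985 kg/m³.

0.985 kg/m³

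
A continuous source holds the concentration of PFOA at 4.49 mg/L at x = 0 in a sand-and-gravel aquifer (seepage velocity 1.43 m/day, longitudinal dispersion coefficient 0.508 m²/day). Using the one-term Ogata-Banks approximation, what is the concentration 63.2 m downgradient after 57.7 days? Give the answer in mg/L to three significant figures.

For a continuous step input, C/C₀ ≈ ½·erfc((x−vt)/(2√(Dt))).
vt = 1.43 × 57.7 = 82.511 m and 2√(Dt) = 2√(0.508 × 57.7) = 10.83 m.
Argument (x−vt)/(2√(Dt)) = (63.2 − 82.511)/10.83 = -1.783; ½·erfc(-1.783) = 0.9942.
C = 4.49 × 0.9942 = 4.46 mg/L.

4.46 mg/L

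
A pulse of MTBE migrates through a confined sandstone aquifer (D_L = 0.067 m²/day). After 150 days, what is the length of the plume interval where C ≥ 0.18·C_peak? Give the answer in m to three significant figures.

The plume is Gaussian with σ = √(2Dt) = √(2 × 0.067 × 150) = 4.483 m.
C/C_peak = exp(−Δx²/(2σ²)) = 0.18 ⇒ Δx = σ·√(−2 ln 0.18) = 4.483 × 1.852 = 8.303 m.
Width = 2Δx = 16.6 m.

16.6 m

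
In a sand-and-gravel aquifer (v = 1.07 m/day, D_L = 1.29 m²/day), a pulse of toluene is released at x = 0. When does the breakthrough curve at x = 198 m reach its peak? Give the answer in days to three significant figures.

184 days

For the 1D instantaneous-source solution, setting ∂C/∂t = 0 at fixed x gives v²t² + 2Dt − x² = 0, so t = (√(D² + v²x²) − D)/v².
√(D² + v²x²) = √(1.29² + 1.07² × 198²) = 211.9; v² = 1.1449.
t = (211.9 − 1.29)/1.1449 = 184 days (vs. the pure-advection estimate x/v = 185 d).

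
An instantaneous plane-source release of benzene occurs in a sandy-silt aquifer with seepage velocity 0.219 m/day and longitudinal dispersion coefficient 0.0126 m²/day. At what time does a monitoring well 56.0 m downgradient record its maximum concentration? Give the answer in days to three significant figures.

255 days

For the 1D instantaneous-source solution, setting ∂C/∂t = 0 at fixed x gives v²t² + 2Dt − x² = 0, so t = (√(D² + v²x²) − D)/v².
√(D² + v²x²) = √(0.0126² + 0.219² × 56.0²) = 12.26; v² = 0.047961.
t = (12.26 − 0.0126)/0.047961 = 255 days (vs. the pure-advection estimate x/v = 256 d).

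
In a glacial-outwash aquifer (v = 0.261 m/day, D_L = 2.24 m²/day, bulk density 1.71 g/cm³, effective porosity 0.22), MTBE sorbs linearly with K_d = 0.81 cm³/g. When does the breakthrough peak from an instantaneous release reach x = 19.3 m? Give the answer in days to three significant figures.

351 days

Retardation factor R = 1 + ρ_b·K_d/n = 1 + 1.71 × 0.81/0.22 = 7.296.
Sorption retards both mechanisms: v_R = v/R = 0.03577 m/day, D_R = D/R = 0.3070 m²/day.
Peak time from v_R²t² + 2D_R t − x² = 0: t = (√(D_R² + v_R²x²) − D_R)/v_R².
√(D_R² + v_R²x²) = √(0.3070² + 0.03577² × 19.3²) = 0.7555; v_R² = 0.001279.
t = (0.7555 − 0.3070)/0.001279 = 351 days.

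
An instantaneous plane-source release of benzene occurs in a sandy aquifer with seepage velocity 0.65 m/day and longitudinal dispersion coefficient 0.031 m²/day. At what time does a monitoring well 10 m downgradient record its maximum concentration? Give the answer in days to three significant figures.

15.3 days

For the 1D instantaneous-source solution, setting ∂C/∂t = 0 at fixed x gives v²t² + 2Dt − x² = 0, so t = (√(D² + v²x²) − D)/v².
√(D² + v²x²) = √(0.031² + 0.65² × 10²) = 6.500; v² = 0.4225.
t = (6.500 − 0.031)/0.4225 = 15.3 days (vs. the pure-advection estimate x/v = 15.4 d).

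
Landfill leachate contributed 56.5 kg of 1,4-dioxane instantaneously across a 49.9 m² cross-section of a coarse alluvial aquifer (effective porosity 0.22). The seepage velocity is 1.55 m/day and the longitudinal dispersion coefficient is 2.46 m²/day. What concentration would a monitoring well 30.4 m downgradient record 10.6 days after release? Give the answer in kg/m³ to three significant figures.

For an instantaneous plane source, C(x,t) = M/(n_e·A·√(4πDt)) · exp(−(x−vt)²/(4Dt)), with n_e·A the pore (flow) area.
Plume center vt = 1.55 × 10.6 = 16.43 m, so the well at 30.4 m is 13.97 m downgradient of the peak.
√(4πDt) = 18.10 m, giving peak height M/(n_e·A·√(4πDt)) = 56.5/(0.22 × 49.9 × 18.10) = 0.2843 kg/m³.
(x−vt)²/(4Dt) = (13.97)²/(4 × 2.46 × 10.6) = 1.871; exp(−1.871) = 0.1540.
C = 0.2843 × 0.1540 = 0.0438 kg/m³.

0.0438 kg/m³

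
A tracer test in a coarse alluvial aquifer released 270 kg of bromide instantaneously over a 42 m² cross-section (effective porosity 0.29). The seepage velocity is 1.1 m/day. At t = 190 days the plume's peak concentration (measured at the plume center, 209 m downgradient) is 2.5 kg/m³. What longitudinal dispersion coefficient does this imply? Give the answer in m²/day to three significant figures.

0.0329 m²/day

At the plume center C_max = M/(n_e·A·√(4πDt)), so D = M²/(4πt·(n_e·A·C_max)²).
n_e·A·C_max = 0.29 × 42 × 2.5 = 30.45 kg/m.
D = 270²/(4π × 190 × 30.45²) = 0.0329 m²/day.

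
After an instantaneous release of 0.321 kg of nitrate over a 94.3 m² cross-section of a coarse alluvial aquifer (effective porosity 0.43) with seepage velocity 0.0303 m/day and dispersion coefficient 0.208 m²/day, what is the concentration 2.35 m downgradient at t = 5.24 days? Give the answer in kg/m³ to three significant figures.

For an instantaneous plane source, C(x,t) = M/(n_e·A·√(4πDt)) · exp(−(x−vt)²/(4Dt)), with n_e·A the pore (flow) area.
Plume center vt = 0.0303 × 5.24 = 0.158772 m, so the well at 2.35 m is 2.191228 m downgradient of the peak.
√(4πDt) = 3.701 m, giving peak height M/(n_e·A·√(4πDt)) = 0.321/(0.43 × 94.3 × 3.701) = 0.002139 kg/m³.
(x−vt)²/(4Dt) = (2.191228)²/(4 × 0.208 × 5.24) = 1.101; exp(−1.101) = 0.3325.
C = 0.002139 × 0.3325 = 0.000711 kg/m³.

0.000711 kg/m³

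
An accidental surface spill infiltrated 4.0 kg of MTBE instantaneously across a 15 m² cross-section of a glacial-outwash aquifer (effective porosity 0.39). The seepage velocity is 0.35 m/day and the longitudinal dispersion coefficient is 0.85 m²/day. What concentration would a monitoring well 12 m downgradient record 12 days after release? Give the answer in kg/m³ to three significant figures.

For an instantaneous plane source, C(x,t) = M/(n_e·A·√(4πDt)) · exp(−(x−vt)²/(4Dt)), with n_e·A the pore (flow) area.
Plume center vt = 0.35 × 12 = 4.2 m, so the well at 12 m is 7.8 m downgradient of the peak.
√(4πDt) = 11.32 m, giving peak height M/(n_e·A·√(4πDt)) = 4.0/(0.39 × 15 × 11.32) = 0.06040 kg/m³.
(x−vt)²/(4Dt) = (7.8)²/(4 × 0.85 × 12) = 1.491; exp(−1.491) = 0.2251.
C = 0.06040 × 0.2251 = 0.0136 kg/m³.

0.0136 kg/m³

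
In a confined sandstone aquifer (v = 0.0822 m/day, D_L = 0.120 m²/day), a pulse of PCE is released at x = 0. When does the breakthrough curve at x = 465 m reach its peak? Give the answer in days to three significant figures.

5640 days

For the 1D instantaneous-source solution, setting ∂C/∂t = 0 at fixed x gives v²t² + 2Dt − x² = 0, so t = (√(D² + v²x²) − D)/v².
√(D² + v²x²) = √(0.120² + 0.0822² × 465²) = 38.22; v² = 0.00675684.
t = (38.22 − 0.120)/0.00675684 = 5640 days (vs. the pure-advection estimate x/v = 5660 d).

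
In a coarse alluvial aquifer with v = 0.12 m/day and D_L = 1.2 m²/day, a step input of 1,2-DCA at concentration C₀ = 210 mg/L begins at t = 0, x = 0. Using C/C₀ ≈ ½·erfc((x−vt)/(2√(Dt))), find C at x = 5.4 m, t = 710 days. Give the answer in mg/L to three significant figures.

For a continuous step input, C/C₀ ≈ ½·erfc((x−vt)/(2√(Dt))).
vt = 0.12 × 710 = 85.2 m and 2√(Dt) = 2√(1.2 × 710) = 58.38 m.
Argument (x−vt)/(2√(Dt)) = (5.4 − 85.2)/58.38 = -1.367; ½·erfc(-1.367) = 0.9734.
C = 210 × 0.9734 = 204 mg/L.

204 mg/L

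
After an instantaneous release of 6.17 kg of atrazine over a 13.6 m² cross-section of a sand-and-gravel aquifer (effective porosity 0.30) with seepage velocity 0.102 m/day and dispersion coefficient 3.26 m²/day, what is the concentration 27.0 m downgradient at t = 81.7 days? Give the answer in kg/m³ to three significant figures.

0.0188 kg/m³

For an instantaneous plane source, C(x,t) = M/(n_e·A·√(4πDt)) · exp(−(x−vt)²/(4Dt)), with n_e·A the pore (flow) area.
Plume center vt = 0.102 × 81.7 = 8.3334 m, so the well at 27.0 m is 18.6666 m downgradient of the peak.
√(4πDt) = 57.85 m, giving peak height M/(n_e·A·√(4πDt)) = 6.17/(0.30 × 13.6 × 57.85) = 0.02614 kg/m³.
(x−vt)²/(4Dt) = (18.6666)²/(4 × 3.26 × 81.7) = 0.3271; exp(−0.3271) = 0.7210.
C = 0.02614 × 0.7210 = 0.0188 kg/m³.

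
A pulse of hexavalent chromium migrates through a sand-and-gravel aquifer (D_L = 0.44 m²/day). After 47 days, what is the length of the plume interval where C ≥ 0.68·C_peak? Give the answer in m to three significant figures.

11.3 m

The plume is Gaussian with σ = √(2Dt) = √(2 × 0.44 × 47) = 6.431 m.
C/C_peak = exp(−Δx²/(2σ²)) = 0.68 ⇒ Δx = σ·√(−2 ln 0.68) = 6.431 × 0.8783 = 5.648 m.
Width = 2Δx = 11.3 m.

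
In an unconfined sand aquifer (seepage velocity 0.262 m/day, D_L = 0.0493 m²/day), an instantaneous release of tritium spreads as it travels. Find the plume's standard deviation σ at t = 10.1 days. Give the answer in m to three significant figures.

0.998 m

Dispersive spreading gives a Gaussian with σ² = 2Dt; advection only shifts the center.
σ = √(2 × 0.0493 × 10.1) = 0.998 m.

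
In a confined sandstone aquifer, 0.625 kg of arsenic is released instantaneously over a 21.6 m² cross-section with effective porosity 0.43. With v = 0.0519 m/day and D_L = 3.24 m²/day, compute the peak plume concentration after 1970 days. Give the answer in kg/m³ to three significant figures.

The peak of an instantaneous 1D plume sits at x = vt; there the Gaussian factor is 1 and C_max = M/(n_e·A·√(4πDt)), where n_e·A is the pore area the mass is dissolved in.
√(4πDt) = √(4π × 3.24 × 1970) = 283.2 m, so C_max = 0.625/(0.43 × 21.6 × 283.2) = 0.000238 kg/m³.

0.000238 kg/m³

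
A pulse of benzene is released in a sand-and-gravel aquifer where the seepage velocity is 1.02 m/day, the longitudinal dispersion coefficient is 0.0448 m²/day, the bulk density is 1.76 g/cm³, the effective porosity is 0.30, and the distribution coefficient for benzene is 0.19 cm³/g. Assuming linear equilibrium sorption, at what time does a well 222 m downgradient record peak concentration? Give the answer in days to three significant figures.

460 days

Retardation factor R = 1 + ρ_b·K_d/n = 1 + 1.76 × 0.19/0.30 = 2.115.
Sorption retards both mechanisms: v_R = v/R = 0.4823 m/day, D_R = D/R = 0.02118 m²/day.
Peak time from v_R²t² + 2D_R t − x² = 0: t = (√(D_R² + v_R²x²) − D_R)/v_R².
√(D_R² + v_R²x²) = √(0.02118² + 0.4823² × 222²) = 107.1; v_R² = 0.2326.
t = (107.1 − 0.02118)/0.2326 = 460 days.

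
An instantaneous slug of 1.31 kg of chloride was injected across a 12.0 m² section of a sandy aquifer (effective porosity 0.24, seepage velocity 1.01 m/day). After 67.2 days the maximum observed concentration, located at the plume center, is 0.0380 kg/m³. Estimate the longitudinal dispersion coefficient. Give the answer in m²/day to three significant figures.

At the plume center C_max = M/(n_e·A·√(4πDt)), so D = M²/(4πt·(n_e·A·C_max)²).
n_e·A·C_max = 0.24 × 12.0 × 0.0380 = 0.1094 kg/m.
D = 1.31²/(4π × 67.2 × 0.1094²) = 0.170 m²/day.

0.170 m²/day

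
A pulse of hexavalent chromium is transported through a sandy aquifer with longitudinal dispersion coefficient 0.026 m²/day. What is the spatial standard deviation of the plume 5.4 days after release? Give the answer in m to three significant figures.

0.530 m

Dispersive spreading gives a Gaussian with σ² = 2Dt; advection only shifts the center.
σ = √(2 × 0.026 × 5.4) = 0.530 m.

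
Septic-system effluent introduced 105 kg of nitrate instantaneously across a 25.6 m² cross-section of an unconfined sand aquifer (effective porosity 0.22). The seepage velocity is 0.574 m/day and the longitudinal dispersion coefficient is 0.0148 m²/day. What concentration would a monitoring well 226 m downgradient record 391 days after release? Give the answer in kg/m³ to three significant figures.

1.97 kg/m³

For an instantaneous plane source, C(x,t) = M/(n_e·A·√(4πDt)) · exp(−(x−vt)²/(4Dt)), with n_e·A the pore (flow) area.
Plume center vt = 0.574 × 391 = 224.434 m, so the well at 226 m is 1.566 m downgradient of the peak.
√(4πDt) = 8.528 m, giving peak height M/(n_e·A·√(4πDt)) = 105/(0.22 × 25.6 × 8.528) = 2.186 kg/m³.
(x−vt)²/(4Dt) = (1.566)²/(4 × 0.0148 × 391) = 0.1059; exp(−0.1059) = 0.8995.
C = 2.186 × 0.8995 = 1.97 kg/m³.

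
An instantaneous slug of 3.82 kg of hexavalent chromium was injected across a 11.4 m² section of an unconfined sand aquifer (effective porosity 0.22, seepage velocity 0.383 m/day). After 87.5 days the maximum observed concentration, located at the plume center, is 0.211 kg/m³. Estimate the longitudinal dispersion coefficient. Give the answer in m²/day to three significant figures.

0.0474 m²/day

At the plume center C_max = M/(n_e·A·√(4πDt)), so D = M²/(4πt·(n_e·A·C_max)²).
n_e·A·C_max = 0.22 × 11.4 × 0.211 = 0.5292 kg/m.
D = 3.82²/(4π × 87.5 × 0.5292²) = 0.0474 m²/day.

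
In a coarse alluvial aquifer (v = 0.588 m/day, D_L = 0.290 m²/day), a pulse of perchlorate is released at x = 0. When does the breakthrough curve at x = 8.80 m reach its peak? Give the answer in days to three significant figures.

For the 1D instantaneous-source solution, setting ∂C/∂t = 0 at fixed x gives v²t² + 2Dt − x² = 0, so t = (√(D² + v²x²) − D)/v².
√(D² + v²x²) = √(0.290² + 0.588² × 8.80²) = 5.183; v² = 0.345744.
t = (5.183 − 0.290)/0.345744 = 14.2 days (vs. the pure-advection estimate x/v = 15.0 d).

14.2 days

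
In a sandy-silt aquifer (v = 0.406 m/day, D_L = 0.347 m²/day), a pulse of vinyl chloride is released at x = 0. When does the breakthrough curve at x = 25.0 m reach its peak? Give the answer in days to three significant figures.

For the 1D instantaneous-source solution, setting ∂C/∂t = 0 at fixed x gives v²t² + 2Dt − x² = 0, so t = (√(D² + v²x²) − D)/v².
√(D² + v²x²) = √(0.347² + 0.406² × 25.0²) = 10.16; v² = 0.164836.
t = (10.16 − 0.347)/0.164836 = 59.5 days (vs. the pure-advection estimate x/v = 61.6 d).

59.5 days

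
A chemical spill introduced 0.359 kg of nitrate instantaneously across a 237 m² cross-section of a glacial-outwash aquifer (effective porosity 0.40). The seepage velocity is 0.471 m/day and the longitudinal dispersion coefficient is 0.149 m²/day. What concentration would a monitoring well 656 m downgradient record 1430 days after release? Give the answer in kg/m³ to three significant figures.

5.10e-05 kg/m³

For an instantaneous plane source, C(x,t) = M/(n_e·A·√(4πDt)) · exp(−(x−vt)²/(4Dt)), with n_e·A the pore (flow) area.
Plume center vt = 0.471 × 1430 = 673.53 m, so the well at 656 m is 17.53 m upgradient of the peak.
√(4πDt) = 51.74 m, giving peak height M/(n_e·A·√(4πDt)) = 0.359/(0.40 × 237 × 51.74) = 7.319e-05 kg/m³.
(x−vt)²/(4Dt) = (-17.53)²/(4 × 0.149 × 1430) = 0.3606; exp(−0.3606) = 0.6973.
C = 7.319e-05 × 0.6973 = 5.10e-05 kg/m³.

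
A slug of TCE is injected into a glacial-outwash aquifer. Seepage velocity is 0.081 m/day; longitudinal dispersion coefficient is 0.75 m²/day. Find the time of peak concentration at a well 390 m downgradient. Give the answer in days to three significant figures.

4700 days

For the 1D instantaneous-source solution, setting ∂C/∂t = 0 at fixed x gives v²t² + 2Dt − x² = 0, so t = (√(D² + v²x²) − D)/v².
√(D² + v²x²) = √(0.75² + 0.081² × 390²) = 31.60; v² = 0.006561.
t = (31.60 − 0.75)/0.006561 = 4700 days (vs. the pure-advection estimate x/v = 4810 d).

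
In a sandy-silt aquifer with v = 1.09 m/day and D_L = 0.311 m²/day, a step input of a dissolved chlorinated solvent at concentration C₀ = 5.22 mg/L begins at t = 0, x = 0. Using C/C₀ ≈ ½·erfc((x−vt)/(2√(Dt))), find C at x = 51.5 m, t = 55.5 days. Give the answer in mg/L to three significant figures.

For a continuous step input, C/C₀ ≈ ½·erfc((x−vt)/(2√(Dt))).
vt = 1.09 × 55.5 = 60.495 m and 2√(Dt) = 2√(0.311 × 55.5) = 8.309 m.
Argument (x−vt)/(2√(Dt)) = (51.5 − 60.495)/8.309 = -1.083; ½·erfc(-1.083) = 0.9372.
C = 5.22 × 0.9372 = 4.89 mg/L.

4.89 mg/L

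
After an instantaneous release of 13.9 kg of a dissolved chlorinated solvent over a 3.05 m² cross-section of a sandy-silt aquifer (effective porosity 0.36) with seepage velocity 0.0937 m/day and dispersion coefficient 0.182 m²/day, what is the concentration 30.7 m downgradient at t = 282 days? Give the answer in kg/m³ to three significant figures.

0.456 kg/m³

For an instantaneous plane source, C(x,t) = M/(n_e·A·√(4πDt)) · exp(−(x−vt)²/(4Dt)), with n_e·A the pore (flow) area.
Plume center vt = 0.0937 × 282 = 26.4234 m, so the well at 30.7 m is 4.2766 m downgradient of the peak.
√(4πDt) = 25.40 m, giving peak height M/(n_e·A·√(4πDt)) = 13.9/(0.36 × 3.05 × 25.40) = 0.4984 kg/m³.
(x−vt)²/(4Dt) = (4.2766)²/(4 × 0.182 × 282) = 0.08909; exp(−0.08909) = 0.9148.
C = 0.4984 × 0.9148 = 0.456 kg/m³.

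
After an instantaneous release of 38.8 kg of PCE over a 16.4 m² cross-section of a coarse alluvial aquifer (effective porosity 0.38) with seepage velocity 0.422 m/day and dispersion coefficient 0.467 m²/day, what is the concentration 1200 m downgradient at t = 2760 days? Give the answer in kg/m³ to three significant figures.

0.0384 kg/m³

For an instantaneous plane source, C(x,t) = M/(n_e·A·√(4πDt)) · exp(−(x−vt)²/(4Dt)), with n_e·A the pore (flow) area.
Plume center vt = 0.422 × 2760 = 1164.72 m, so the well at 1200 m is 35.28 m downgradient of the peak.
√(4πDt) = 127.3 m, giving peak height M/(n_e·A·√(4πDt)) = 38.8/(0.38 × 16.4 × 127.3) = 0.04891 kg/m³.
(x−vt)²/(4Dt) = (35.28)²/(4 × 0.467 × 2760) = 0.2414; exp(−0.2414) = 0.7855.
C = 0.04891 × 0.7855 = 0.0384 kg/m³.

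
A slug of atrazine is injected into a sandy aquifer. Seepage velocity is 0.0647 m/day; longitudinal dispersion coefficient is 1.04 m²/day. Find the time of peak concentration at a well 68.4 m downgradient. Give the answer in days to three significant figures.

For the 1D instantaneous-source solution, setting ∂C/∂t = 0 at fixed x gives v²t² + 2Dt − x² = 0, so t = (√(D² + v²x²) − D)/v².
√(D² + v²x²) = √(1.04² + 0.0647² × 68.4²) = 4.546; v² = 0.00418609.
t = (4.546 − 1.04)/0.00418609 = 838 days (vs. the pure-advection estimate x/v = 1060 d).

838 days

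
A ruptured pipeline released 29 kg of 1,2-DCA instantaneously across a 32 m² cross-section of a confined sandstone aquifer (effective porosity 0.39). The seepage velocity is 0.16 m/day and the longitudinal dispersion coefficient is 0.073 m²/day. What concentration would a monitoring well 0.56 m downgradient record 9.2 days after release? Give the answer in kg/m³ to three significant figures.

0.587 kg/m³

For an instantaneous plane source, C(x,t) = M/(n_e·A·√(4πDt)) · exp(−(x−vt)²/(4Dt)), with n_e·A the pore (flow) area.
Plume center vt = 0.16 × 9.2 = 1.472 m, so the well at 0.56 m is 0.912 m upgradient of the peak.
√(4πDt) = 2.905 m, giving peak height M/(n_e·A·√(4πDt)) = 29/(0.39 × 32 × 2.905) = 0.7999 kg/m³.
(x−vt)²/(4Dt) = (-0.912)²/(4 × 0.073 × 9.2) = 0.3096; exp(−0.3096) = 0.7337.
C = 0.7999 × 0.7337 = 0.587 kg/m³.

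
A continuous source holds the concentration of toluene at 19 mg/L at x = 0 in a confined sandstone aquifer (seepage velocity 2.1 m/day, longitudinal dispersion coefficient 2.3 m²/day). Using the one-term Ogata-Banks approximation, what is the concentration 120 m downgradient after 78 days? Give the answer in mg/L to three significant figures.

18.8 mg/L

For a continuous step input, C/C₀ ≈ ½·erfc((x−vt)/(2√(Dt))).
vt = 2.1 × 78 = 163.8 m and 2√(Dt) = 2√(2.3 × 78) = 26.79 m.
Argument (x−vt)/(2√(Dt)) = (120 − 163.8)/26.79 = -1.635; ½·erfc(-1.635) = 0.9896.
C = 19 × 0.9896 = 18.8 mg/L.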